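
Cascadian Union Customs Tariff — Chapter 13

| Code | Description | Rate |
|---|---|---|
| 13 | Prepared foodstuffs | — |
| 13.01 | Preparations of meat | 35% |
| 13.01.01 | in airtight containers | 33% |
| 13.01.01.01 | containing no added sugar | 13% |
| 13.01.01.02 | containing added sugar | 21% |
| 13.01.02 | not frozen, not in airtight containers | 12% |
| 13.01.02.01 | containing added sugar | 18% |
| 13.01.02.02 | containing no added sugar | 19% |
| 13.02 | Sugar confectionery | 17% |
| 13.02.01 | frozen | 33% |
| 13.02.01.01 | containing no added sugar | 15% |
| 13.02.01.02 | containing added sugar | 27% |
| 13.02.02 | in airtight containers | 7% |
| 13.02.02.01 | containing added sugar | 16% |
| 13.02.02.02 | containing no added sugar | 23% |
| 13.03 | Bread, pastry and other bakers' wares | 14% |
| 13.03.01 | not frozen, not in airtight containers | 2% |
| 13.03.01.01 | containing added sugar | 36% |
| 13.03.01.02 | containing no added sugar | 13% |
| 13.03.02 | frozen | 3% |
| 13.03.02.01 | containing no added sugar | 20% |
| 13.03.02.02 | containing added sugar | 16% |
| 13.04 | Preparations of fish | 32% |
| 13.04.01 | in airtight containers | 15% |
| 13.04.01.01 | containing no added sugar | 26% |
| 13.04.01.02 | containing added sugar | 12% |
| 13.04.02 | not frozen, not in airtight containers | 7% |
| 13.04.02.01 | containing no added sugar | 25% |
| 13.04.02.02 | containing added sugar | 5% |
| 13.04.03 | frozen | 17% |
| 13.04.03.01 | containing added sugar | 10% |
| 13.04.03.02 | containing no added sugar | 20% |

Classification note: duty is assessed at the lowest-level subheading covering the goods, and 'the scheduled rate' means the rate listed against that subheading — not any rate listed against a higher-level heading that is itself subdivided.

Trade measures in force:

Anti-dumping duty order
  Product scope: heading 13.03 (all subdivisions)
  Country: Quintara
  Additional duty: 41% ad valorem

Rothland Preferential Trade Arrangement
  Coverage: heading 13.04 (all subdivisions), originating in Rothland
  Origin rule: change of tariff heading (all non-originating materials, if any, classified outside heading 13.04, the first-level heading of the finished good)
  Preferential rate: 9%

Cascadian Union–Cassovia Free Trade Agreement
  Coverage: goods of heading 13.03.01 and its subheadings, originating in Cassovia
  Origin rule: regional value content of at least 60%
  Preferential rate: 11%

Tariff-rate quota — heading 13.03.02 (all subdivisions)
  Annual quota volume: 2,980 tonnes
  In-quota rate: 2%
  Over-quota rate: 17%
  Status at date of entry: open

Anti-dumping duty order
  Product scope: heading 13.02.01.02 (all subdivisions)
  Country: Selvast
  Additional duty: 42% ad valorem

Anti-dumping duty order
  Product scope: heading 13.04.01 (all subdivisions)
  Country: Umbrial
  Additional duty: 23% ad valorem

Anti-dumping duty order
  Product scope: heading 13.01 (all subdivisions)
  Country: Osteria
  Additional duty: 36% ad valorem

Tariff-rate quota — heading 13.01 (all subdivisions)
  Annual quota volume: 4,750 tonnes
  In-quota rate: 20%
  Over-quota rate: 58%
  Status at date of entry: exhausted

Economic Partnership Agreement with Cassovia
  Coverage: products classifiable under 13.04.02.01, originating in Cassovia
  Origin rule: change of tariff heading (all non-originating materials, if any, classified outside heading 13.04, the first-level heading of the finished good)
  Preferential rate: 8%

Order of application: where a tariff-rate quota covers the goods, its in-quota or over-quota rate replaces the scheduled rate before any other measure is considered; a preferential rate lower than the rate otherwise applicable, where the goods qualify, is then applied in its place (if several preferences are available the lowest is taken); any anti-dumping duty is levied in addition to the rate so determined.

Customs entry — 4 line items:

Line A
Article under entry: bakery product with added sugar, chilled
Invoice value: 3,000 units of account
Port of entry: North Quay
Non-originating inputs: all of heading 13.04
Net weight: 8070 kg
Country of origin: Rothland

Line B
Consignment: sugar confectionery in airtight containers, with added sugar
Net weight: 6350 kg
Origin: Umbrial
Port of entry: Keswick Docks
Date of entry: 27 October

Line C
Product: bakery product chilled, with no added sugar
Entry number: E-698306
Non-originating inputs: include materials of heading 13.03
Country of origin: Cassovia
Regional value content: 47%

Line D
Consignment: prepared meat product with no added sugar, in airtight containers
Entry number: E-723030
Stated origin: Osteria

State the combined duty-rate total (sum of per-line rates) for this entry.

Line A: bakery product → 13.03; chilled → 13.03.01; with added sugar → 13.03.01.01. Scheduled 36%. Rothland agreement on 13.04: 13.03.01.01 not covered. → 36%.
Line B: sugar confectionery → 13.02; in airtight containers → 13.02.02; with added sugar → 13.02.02.01. Scheduled 16%. No special measure applies. → 16%.
Line C: bakery product → 13.03; chilled → 13.03.01; with no added sugar → 13.03.01.02. Scheduled 13%. Cassovia agreement on 13.03.01: RVC < 60%; Cassovia agreement on 13.04.02.01: 13.03.01.02 not covered. → 13%.
Line D: prepared meat product → 13.01; in airtight containers → 13.01.01; with no added sugar → 13.01.01.01. Scheduled 13%. quota on 13.01 exhausted → over-quota 58%; anti-dumping (Osteria, 13.01): +36%; total 58% + 36% = 94%. → 94%.
Sum: 36% + 16% + 13% + 94% = 159%.

159%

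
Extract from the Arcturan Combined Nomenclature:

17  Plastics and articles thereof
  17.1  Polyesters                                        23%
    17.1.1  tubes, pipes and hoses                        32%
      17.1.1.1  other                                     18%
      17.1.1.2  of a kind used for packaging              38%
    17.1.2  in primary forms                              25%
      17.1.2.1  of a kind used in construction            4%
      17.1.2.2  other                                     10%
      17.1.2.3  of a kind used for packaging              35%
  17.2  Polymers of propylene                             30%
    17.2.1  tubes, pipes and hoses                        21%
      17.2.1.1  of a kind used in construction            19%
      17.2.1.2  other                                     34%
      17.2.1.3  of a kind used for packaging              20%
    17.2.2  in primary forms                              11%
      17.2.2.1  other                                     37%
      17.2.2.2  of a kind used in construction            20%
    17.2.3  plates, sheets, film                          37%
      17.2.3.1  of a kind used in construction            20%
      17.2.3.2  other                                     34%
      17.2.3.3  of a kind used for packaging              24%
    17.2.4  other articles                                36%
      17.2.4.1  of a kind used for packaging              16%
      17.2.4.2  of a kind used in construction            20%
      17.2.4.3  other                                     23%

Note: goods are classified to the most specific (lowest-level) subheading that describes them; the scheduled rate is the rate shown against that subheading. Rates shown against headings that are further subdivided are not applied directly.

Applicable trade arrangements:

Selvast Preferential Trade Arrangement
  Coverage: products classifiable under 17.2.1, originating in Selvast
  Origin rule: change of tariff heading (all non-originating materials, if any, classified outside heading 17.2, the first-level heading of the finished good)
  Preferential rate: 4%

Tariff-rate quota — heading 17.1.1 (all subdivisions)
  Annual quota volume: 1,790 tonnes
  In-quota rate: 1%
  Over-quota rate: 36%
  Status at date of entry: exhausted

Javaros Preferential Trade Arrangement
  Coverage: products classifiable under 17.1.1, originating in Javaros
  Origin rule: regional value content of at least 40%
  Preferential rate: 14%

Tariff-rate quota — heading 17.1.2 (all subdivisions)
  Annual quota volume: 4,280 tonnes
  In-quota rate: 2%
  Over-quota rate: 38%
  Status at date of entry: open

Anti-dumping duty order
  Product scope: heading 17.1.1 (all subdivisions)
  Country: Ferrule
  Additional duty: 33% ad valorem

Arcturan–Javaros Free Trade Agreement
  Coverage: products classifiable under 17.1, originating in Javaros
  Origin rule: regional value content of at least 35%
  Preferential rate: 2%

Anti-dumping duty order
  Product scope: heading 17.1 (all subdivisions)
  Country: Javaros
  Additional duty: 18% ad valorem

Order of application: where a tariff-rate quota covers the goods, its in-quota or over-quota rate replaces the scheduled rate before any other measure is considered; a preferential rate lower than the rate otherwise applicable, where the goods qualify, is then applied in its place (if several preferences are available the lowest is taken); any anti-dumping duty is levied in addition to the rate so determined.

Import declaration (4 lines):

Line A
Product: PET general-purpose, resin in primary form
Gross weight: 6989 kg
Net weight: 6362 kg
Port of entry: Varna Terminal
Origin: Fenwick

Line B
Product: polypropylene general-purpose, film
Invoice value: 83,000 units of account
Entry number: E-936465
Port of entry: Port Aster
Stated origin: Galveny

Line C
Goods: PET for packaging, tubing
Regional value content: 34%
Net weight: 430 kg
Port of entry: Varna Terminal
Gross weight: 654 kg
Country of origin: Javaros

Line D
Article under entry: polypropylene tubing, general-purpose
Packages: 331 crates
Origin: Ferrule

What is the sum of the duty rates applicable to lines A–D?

124%

Line A: PET → 17.1; resin in primary form → 17.1.2; general-purpose → 17.1.2.2. Scheduled 10%. quota on 17.1.2 open → in-quota 2%. → 2%.
Line B: polypropylene → 17.2; film → 17.2.3; general-purpose → 17.2.3.2. Scheduled 34%. No special measure applies. → 34%.
Line C: PET → 17.1; tubing → 17.1.1; for packaging → 17.1.1.2. Scheduled 38%. quota on 17.1.1 exhausted → over-quota 36%; Javaros agreement on 17.1.1: RVC < 40%; Javaros agreement on 17.1: RVC < 35%; anti-dumping (Javaros, 17.1): +18%; total 36% + 18% = 54%. → 54%.
Line D: polypropylene → 17.2; tubing → 17.2.1; general-purpose → 17.2.1.2. Scheduled 34%. No special measure applies. → 34%.
Sum: 2% + 34% + 54% + 34% = 124%.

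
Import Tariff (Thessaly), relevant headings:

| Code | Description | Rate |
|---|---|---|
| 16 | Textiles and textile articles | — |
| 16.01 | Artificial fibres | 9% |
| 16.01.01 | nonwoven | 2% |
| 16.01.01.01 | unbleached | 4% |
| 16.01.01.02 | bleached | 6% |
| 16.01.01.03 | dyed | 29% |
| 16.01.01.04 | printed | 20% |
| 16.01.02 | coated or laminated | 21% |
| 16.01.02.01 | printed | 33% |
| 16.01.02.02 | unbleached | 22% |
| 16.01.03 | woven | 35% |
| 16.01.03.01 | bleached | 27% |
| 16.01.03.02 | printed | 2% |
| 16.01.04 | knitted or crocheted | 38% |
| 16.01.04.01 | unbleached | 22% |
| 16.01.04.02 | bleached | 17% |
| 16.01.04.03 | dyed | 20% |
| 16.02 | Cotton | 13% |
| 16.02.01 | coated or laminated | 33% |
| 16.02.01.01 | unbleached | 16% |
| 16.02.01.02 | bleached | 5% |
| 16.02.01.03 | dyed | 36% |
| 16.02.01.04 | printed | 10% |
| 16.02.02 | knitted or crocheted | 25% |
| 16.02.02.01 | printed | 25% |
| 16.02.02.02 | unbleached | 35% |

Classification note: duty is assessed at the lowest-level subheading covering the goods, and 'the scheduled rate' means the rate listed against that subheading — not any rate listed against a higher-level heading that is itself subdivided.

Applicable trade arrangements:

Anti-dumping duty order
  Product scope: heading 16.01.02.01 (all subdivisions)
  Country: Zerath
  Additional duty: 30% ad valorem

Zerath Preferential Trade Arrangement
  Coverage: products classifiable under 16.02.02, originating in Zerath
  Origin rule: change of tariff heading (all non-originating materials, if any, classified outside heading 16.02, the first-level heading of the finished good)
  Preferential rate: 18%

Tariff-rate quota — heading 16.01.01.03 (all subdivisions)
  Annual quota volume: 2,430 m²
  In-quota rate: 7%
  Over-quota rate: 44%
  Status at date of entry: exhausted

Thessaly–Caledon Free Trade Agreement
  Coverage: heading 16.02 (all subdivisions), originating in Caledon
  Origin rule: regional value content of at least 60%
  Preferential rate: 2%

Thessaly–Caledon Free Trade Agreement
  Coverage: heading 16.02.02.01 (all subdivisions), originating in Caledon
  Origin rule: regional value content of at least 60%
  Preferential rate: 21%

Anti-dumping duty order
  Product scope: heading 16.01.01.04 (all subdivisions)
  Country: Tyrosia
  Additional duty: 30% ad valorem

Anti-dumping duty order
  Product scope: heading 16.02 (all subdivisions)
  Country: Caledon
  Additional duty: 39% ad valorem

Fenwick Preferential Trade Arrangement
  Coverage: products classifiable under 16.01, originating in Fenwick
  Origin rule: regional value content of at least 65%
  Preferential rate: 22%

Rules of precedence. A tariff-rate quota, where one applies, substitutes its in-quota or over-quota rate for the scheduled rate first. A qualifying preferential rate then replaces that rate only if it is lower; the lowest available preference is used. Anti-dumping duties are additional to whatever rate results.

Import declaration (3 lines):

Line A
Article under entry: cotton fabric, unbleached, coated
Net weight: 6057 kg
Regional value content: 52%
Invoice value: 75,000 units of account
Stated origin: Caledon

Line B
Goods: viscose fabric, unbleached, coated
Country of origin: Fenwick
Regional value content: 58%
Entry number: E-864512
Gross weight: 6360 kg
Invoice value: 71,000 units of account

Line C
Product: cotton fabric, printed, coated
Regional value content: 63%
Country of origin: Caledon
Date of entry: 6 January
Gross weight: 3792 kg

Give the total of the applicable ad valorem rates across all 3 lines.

118%

Line A: cotton → 16.02; coated → 16.02.01; unbleached → 16.02.01.01. Scheduled 16%. Caledon agreement on 16.02: RVC < 60%; Caledon agreement on 16.02.02.01: 16.02.01.01 not covered; anti-dumping (Caledon, 16.02): +39%; total 16% + 39% = 55%. → 55%.
Line B: viscose → 16.01; coated → 16.01.02; unbleached → 16.01.02.02. Scheduled 22%. Fenwick agreement on 16.01: RVC < 65%. → 22%.
Line C: cotton → 16.02; coated → 16.02.01; printed → 16.02.01.04. Scheduled 10%. Caledon agreement on 16.02: RVC ≥ 60% → 2% available; Caledon agreement on 16.02.02.01: 16.02.01.04 not covered; preferential 2%; anti-dumping (Caledon, 16.02): +39%; total 2% + 39% = 41%. → 41%.
Sum: 55% + 22% + 41% = 118%.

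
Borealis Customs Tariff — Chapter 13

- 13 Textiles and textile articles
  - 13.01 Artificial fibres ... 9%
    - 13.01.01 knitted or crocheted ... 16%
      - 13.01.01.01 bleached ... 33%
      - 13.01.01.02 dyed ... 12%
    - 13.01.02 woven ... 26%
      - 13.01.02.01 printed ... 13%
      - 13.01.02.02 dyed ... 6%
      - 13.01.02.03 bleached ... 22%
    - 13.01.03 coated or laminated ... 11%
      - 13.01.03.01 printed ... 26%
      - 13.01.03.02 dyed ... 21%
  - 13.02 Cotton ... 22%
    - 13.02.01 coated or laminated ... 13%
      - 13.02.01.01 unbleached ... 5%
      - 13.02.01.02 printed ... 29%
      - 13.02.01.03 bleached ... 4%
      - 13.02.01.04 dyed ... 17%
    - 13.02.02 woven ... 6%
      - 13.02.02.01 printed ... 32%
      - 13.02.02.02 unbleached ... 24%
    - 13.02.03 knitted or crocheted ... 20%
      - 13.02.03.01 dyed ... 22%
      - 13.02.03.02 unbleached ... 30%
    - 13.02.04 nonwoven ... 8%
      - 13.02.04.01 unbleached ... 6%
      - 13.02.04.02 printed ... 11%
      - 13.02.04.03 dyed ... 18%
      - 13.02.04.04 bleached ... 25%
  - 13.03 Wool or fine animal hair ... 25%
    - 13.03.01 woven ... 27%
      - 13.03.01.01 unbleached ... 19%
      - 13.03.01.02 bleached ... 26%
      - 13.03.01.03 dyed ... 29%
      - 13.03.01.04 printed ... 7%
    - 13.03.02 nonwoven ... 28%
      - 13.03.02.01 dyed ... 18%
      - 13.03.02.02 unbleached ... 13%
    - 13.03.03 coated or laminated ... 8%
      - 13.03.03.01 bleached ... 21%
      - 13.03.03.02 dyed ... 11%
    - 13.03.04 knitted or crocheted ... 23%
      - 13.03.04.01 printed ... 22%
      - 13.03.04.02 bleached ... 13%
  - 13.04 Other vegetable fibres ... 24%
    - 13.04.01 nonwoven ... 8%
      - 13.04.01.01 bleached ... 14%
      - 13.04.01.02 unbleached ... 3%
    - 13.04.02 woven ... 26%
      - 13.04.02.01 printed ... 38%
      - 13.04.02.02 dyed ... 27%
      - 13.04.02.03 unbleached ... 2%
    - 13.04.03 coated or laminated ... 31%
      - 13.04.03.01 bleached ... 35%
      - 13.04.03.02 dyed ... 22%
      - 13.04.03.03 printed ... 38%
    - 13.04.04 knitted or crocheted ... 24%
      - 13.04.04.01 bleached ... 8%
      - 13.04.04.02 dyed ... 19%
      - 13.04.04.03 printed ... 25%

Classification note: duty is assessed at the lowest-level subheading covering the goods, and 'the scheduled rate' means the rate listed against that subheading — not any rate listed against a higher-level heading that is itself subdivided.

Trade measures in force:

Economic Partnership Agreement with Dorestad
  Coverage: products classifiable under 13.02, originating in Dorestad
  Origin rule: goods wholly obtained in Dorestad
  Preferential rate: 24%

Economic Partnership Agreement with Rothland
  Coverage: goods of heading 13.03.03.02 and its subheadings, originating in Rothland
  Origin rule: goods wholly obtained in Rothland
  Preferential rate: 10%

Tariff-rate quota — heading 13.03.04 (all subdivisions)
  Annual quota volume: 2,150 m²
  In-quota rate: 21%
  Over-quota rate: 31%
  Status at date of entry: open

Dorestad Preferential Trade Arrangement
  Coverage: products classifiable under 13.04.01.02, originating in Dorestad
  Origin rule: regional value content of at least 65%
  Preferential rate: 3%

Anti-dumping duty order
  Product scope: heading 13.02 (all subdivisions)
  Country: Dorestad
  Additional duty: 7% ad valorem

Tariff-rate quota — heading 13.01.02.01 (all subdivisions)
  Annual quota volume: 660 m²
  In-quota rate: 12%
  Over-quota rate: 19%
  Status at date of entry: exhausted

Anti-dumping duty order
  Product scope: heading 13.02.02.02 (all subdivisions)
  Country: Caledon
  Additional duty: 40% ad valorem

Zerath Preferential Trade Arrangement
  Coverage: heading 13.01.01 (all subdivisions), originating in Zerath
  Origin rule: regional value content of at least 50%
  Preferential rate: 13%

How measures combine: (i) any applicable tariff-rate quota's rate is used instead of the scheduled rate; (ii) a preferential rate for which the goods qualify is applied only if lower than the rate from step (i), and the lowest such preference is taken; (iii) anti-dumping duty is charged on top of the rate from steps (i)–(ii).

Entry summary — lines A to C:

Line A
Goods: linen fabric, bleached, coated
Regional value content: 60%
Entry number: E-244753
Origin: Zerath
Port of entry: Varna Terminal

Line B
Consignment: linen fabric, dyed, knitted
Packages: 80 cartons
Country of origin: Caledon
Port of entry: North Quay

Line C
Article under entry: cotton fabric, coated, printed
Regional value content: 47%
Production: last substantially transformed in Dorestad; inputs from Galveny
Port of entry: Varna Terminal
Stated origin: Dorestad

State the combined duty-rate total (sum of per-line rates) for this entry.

Line A: linen → 13.04; coated → 13.04.03; bleached → 13.04.03.01. Scheduled 35%. Zerath agreement on 13.01.01: 13.04.03.01 not covered. → 35%.
Line B: linen → 13.04; knitted → 13.04.04; dyed → 13.04.04.02. Scheduled 19%. No special measure applies. → 19%.
Line C: cotton → 13.02; coated → 13.02.01; printed → 13.02.01.02. Scheduled 29%. Dorestad agreement on 13.02: not wholly obtained; Dorestad agreement on 13.04.01.02: 13.02.01.02 not covered; anti-dumping (Dorestad, 13.02): +7%; total 29% + 7% = 36%. → 36%.
Sum: 35% + 19% + 36% = 90%.

90%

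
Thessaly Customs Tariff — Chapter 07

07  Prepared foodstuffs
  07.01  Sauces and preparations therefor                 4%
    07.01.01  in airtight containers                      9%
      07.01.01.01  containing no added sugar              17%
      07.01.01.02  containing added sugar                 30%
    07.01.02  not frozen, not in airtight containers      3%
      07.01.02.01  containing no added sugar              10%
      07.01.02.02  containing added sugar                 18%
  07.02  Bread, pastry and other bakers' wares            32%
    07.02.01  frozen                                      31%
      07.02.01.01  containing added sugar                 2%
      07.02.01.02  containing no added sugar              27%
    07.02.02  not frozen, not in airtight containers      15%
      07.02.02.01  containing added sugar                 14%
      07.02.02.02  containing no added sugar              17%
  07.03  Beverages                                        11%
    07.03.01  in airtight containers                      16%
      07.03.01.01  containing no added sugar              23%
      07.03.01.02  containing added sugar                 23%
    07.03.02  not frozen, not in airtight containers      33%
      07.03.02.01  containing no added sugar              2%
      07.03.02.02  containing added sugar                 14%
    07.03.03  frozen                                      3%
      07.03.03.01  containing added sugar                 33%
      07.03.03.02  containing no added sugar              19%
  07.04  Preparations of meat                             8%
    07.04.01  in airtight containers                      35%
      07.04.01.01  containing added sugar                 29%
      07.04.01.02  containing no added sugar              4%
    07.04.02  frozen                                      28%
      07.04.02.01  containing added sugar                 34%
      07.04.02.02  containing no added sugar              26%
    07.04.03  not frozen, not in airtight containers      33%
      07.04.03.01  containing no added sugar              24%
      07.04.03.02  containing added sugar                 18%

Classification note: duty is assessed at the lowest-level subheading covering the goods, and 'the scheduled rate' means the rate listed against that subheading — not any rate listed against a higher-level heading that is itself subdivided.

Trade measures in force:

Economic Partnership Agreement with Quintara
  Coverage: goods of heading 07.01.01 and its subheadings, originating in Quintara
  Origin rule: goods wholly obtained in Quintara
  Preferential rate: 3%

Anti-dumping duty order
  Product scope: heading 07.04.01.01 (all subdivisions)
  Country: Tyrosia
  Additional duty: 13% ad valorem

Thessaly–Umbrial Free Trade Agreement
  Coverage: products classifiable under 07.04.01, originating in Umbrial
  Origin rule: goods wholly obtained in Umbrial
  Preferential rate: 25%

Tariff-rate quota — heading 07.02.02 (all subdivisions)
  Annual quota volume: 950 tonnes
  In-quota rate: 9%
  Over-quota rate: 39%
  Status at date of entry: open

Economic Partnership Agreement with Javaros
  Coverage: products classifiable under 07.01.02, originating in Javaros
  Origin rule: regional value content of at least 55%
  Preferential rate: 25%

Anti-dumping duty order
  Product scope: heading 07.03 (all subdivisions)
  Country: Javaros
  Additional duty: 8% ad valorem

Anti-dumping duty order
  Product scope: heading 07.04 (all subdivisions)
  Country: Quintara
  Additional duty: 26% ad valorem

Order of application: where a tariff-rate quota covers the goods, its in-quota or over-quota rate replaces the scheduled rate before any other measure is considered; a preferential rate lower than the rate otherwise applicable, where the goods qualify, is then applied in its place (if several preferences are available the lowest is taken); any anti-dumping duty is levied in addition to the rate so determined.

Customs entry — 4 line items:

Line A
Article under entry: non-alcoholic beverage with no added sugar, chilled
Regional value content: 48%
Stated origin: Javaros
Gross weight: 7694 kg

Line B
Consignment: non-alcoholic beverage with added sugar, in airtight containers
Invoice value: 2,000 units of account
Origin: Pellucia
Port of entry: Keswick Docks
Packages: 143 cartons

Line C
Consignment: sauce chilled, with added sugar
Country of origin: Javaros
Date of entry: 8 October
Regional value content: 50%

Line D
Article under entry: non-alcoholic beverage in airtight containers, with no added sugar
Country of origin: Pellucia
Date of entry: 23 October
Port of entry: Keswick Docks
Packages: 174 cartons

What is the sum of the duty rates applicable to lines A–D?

74%

Line A: non-alcoholic beverage → 07.03; chilled → 07.03.02; with no added sugar → 07.03.02.01. Scheduled 2%. Javaros agreement on 07.01.02: 07.03.02.01 not covered; anti-dumping (Javaros, 07.03): +8%; total 2% + 8% = 10%. → 10%.
Line B: non-alcoholic beverage → 07.03; in airtight containers → 07.03.01; with added sugar → 07.03.01.02. Scheduled 23%. No special measure applies. → 23%.
Line C: sauce → 07.01; chilled → 07.01.02; with added sugar → 07.01.02.02. Scheduled 18%. Javaros agreement on 07.01.02: RVC < 55%. → 18%.
Line D: non-alcoholic beverage → 07.03; in airtight containers → 07.03.01; with no added sugar → 07.03.01.01. Scheduled 23%. No special measure applies. → 23%.
Sum: 10% + 23% + 18% + 23% = 74%.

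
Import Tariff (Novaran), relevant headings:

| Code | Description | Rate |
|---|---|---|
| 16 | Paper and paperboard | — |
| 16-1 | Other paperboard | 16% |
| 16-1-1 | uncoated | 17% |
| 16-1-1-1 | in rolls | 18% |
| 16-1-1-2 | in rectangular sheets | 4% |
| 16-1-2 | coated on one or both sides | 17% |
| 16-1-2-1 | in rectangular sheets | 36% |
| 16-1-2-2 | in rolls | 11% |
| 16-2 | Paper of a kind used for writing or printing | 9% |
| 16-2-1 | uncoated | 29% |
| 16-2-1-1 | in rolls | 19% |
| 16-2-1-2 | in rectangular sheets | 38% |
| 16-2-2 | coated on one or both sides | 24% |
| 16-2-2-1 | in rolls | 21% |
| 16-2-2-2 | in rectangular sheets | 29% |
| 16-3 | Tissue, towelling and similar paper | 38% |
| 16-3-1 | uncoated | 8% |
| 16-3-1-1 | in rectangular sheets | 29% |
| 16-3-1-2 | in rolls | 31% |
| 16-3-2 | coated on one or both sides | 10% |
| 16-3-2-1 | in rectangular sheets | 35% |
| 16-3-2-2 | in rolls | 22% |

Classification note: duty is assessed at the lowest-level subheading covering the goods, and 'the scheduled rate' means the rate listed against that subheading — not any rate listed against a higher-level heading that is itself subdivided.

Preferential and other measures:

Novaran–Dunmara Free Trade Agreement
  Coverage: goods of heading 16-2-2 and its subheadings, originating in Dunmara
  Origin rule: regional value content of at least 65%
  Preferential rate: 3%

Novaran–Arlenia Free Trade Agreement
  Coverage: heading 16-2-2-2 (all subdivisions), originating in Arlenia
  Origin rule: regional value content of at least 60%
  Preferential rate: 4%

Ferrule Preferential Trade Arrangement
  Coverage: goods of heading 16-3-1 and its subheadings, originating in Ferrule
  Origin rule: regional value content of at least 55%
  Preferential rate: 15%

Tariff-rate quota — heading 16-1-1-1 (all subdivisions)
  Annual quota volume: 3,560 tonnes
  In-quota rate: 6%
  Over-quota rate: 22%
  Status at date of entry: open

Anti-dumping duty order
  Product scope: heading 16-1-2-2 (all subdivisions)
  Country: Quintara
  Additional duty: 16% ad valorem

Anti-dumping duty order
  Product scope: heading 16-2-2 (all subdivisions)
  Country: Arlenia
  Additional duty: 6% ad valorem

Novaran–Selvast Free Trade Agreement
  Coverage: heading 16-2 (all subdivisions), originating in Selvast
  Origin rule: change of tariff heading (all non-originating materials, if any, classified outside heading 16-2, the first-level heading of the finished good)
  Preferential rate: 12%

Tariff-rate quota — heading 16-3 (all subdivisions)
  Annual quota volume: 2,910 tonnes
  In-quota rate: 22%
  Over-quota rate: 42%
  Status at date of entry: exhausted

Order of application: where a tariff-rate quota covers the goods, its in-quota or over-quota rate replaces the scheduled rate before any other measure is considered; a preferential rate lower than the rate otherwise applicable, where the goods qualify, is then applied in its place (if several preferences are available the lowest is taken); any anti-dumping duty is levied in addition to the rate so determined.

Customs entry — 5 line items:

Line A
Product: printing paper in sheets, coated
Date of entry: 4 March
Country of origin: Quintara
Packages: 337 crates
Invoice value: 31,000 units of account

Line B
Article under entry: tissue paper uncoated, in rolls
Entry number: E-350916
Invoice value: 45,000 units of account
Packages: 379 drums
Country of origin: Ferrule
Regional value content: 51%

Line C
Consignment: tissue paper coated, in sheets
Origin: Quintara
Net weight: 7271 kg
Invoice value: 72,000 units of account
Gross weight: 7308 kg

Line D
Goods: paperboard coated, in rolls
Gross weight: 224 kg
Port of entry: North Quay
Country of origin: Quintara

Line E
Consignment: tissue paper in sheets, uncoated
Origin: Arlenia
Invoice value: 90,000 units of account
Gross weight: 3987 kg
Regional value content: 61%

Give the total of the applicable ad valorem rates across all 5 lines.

Line A: printing paper → 16-2; coated → 16-2-2; in sheets → 16-2-2-2. Scheduled 29%. No special measure applies. → 29%.
Line B: tissue paper → 16-3; uncoated → 16-3-1; in rolls → 16-3-1-2. Scheduled 31%. quota on 16-3 exhausted → over-quota 42%; Ferrule agreement on 16-3-1: RVC < 55%. → 42%.
Line C: tissue paper → 16-3; coated → 16-3-2; in sheets → 16-3-2-1. Scheduled 35%. quota on 16-3 exhausted → over-quota 42%. → 42%.
Line D: paperboard → 16-1; coated → 16-1-2; in rolls → 16-1-2-2. Scheduled 11%. anti-dumping (Quintara, 16-1-2-2): +16%; total 11% + 16% = 27%. → 27%.
Line E: tissue paper → 16-3; uncoated → 16-3-1; in sheets → 16-3-1-1. Scheduled 29%. quota on 16-3 exhausted → over-quota 42%; Arlenia agreement on 16-2-2-2: 16-3-1-1 not covered. → 42%.
Sum: 29% + 42% + 42% + 27% + 42% = 182%.

182%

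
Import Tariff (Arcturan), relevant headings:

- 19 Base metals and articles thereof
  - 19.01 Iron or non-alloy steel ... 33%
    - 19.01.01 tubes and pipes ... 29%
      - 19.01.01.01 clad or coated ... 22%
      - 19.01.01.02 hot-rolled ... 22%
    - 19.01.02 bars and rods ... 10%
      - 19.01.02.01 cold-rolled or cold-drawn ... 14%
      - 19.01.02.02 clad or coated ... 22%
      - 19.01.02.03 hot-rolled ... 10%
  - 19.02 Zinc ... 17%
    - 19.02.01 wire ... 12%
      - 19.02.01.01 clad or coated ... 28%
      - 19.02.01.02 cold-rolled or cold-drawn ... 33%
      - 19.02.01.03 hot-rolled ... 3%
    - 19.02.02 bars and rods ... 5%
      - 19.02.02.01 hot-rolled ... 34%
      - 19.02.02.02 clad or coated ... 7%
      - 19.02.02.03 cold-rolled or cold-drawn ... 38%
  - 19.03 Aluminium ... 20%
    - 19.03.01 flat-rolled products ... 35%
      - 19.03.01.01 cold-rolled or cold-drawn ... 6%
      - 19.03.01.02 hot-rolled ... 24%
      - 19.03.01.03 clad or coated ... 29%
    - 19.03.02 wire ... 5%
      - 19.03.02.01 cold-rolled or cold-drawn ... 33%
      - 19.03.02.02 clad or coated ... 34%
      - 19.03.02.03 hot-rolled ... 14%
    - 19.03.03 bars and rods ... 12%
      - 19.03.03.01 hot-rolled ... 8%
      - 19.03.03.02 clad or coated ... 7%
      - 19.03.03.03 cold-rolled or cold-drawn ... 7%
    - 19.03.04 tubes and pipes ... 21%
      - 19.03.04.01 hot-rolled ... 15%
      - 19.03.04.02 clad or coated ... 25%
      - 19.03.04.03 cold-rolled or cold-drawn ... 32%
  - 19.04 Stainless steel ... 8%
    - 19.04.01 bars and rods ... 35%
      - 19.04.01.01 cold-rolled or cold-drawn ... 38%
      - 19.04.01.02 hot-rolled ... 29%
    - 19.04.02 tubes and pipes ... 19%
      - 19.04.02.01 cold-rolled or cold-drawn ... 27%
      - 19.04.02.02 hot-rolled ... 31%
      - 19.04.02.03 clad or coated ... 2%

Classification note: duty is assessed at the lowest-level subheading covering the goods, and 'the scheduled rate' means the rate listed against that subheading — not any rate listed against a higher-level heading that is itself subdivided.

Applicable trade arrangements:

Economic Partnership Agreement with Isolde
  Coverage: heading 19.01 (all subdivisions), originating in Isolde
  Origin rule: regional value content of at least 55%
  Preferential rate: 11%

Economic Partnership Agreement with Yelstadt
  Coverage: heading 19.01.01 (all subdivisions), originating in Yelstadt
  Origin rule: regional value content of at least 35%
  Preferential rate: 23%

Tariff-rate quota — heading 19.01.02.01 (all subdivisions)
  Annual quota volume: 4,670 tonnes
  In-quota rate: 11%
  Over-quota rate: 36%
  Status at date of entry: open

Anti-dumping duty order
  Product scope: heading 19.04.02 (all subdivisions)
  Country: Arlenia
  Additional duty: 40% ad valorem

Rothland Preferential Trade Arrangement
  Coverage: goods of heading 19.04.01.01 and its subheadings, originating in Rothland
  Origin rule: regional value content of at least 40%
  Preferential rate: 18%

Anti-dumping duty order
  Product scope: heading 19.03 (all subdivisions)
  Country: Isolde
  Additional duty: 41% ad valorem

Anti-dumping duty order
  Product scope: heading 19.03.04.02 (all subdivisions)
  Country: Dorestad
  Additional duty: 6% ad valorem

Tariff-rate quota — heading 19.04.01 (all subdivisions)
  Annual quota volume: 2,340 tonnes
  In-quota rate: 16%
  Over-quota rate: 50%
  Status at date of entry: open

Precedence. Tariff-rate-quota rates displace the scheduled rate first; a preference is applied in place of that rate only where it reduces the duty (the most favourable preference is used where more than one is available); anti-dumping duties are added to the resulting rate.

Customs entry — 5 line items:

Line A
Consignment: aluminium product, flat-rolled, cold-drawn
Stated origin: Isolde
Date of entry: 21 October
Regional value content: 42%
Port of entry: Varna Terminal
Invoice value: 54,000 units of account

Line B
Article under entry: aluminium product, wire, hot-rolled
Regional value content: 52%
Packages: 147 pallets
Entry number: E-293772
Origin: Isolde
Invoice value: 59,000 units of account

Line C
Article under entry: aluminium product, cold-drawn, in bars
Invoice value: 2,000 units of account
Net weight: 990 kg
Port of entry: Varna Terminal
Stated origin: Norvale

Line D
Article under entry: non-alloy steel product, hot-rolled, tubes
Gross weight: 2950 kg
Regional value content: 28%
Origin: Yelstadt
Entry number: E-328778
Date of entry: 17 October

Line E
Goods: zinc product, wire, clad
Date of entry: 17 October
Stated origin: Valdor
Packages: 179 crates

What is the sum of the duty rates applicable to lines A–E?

Line A: aluminium → 19.03; flat-rolled → 19.03.01; cold-drawn → 19.03.01.01. Scheduled 6%. Isolde agreement on 19.01: 19.03.01.01 not covered; anti-dumping (Isolde, 19.03): +41%; total 6% + 41% = 47%. → 47%.
Line B: aluminium → 19.03; wire → 19.03.02; hot-rolled → 19.03.02.03. Scheduled 14%. Isolde agreement on 19.01: 19.03.02.03 not covered; anti-dumping (Isolde, 19.03): +41%; total 14% + 41% = 55%. → 55%.
Line C: aluminium → 19.03; in bars → 19.03.03; cold-drawn → 19.03.03.03. Scheduled 7%. No special measure applies. → 7%.
Line D: non-alloy steel → 19.01; tubes → 19.01.01; hot-rolled → 19.01.01.02. Scheduled 22%. Yelstadt agreement on 19.01.01: RVC < 35%. → 22%.
Line E: zinc → 19.02; wire → 19.02.01; clad → 19.02.01.01. Scheduled 28%. No special measure applies. → 28%.
Sum: 47% + 55% + 7% + 22% + 28% = 159%.

159%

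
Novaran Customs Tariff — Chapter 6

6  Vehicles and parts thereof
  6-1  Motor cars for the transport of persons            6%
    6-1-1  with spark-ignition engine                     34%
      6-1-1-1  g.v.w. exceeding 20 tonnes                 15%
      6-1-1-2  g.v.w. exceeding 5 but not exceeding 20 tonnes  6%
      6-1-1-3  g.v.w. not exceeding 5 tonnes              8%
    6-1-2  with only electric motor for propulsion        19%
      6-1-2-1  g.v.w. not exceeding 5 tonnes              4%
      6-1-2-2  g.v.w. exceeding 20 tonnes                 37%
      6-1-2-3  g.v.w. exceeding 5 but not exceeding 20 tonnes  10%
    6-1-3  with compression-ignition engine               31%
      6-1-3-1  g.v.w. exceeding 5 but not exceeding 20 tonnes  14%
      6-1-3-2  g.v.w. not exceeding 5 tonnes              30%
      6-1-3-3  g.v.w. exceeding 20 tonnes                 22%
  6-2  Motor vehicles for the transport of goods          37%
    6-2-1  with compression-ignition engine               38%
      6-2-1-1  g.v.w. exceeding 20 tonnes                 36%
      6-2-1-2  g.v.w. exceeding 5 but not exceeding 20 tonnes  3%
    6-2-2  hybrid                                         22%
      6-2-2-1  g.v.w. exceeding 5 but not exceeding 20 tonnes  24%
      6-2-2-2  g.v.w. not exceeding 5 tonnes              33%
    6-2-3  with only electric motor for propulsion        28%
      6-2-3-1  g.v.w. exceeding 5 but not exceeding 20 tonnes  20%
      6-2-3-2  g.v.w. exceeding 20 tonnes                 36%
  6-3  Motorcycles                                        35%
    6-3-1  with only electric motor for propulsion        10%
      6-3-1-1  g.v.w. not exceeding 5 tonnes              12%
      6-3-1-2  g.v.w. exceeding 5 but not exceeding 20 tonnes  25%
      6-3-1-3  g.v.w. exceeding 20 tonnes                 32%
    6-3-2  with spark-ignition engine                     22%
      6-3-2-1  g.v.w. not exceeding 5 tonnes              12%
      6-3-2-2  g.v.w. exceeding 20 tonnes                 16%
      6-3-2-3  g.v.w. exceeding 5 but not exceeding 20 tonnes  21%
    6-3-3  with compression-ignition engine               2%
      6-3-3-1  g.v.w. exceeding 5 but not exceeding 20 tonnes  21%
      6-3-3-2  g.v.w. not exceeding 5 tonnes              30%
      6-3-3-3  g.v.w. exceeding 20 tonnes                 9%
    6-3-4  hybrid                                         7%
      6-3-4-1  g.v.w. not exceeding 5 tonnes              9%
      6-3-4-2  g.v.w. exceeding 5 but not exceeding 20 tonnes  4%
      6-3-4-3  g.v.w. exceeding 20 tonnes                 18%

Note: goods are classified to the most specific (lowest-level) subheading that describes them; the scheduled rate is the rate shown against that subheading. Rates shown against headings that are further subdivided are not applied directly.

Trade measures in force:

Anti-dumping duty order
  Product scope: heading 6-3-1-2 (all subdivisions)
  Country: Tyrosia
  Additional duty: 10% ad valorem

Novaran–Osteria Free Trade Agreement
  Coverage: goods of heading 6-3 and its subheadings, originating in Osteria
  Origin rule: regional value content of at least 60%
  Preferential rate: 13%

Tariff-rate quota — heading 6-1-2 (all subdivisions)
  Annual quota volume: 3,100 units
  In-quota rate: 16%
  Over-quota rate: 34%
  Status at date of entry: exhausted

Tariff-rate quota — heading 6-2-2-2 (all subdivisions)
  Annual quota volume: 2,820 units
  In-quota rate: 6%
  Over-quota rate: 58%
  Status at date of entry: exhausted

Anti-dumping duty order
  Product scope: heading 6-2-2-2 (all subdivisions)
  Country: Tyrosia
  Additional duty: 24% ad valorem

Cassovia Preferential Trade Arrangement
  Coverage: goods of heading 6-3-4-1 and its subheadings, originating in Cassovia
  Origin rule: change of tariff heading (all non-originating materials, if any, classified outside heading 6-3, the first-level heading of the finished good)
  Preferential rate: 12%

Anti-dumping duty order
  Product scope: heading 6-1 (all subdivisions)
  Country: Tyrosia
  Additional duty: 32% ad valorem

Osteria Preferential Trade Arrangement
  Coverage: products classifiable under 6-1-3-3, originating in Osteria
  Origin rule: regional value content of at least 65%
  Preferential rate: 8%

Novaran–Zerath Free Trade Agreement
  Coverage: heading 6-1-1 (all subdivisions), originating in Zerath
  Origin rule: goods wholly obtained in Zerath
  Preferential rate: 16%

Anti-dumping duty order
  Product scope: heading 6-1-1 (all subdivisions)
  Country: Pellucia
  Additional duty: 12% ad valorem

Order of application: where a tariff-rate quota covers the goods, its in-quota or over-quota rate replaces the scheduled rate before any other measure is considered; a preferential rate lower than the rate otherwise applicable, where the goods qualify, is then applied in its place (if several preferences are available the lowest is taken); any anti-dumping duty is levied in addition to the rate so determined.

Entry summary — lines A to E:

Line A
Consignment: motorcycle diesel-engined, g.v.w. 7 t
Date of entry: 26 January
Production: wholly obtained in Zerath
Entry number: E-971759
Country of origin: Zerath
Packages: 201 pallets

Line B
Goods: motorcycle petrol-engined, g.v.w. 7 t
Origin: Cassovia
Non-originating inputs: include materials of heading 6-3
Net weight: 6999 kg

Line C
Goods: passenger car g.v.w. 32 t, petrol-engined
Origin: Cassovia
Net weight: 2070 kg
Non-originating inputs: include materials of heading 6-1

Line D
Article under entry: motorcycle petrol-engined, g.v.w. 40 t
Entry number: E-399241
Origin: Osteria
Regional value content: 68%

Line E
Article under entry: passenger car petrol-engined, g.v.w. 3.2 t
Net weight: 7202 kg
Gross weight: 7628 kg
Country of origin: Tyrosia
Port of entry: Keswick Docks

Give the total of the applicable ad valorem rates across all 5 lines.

110%

Line A: motorcycle → 6-3; diesel-engined → 6-3-3; g.v.w. 7 t → 6-3-3-1. Scheduled 21%. Zerath agreement on 6-1-1: 6-3-3-1 not covered. → 21%.
Line B: motorcycle → 6-3; petrol-engined → 6-3-2; g.v.w. 7 t → 6-3-2-3. Scheduled 21%. Cassovia agreement on 6-3-4-1: 6-3-2-3 not covered. → 21%.
Line C: passenger car → 6-1; petrol-engined → 6-1-1; g.v.w. 32 t → 6-1-1-1. Scheduled 15%. Cassovia agreement on 6-3-4-1: 6-1-1-1 not covered. → 15%.
Line D: motorcycle → 6-3; petrol-engined → 6-3-2; g.v.w. 40 t → 6-3-2-2. Scheduled 16%. Osteria agreement on 6-3: RVC ≥ 60% → 13% available; Osteria agreement on 6-1-3-3: 6-3-2-2 not covered; preferential 13%. → 13%.
Line E: passenger car → 6-1; petrol-engined → 6-1-1; g.v.w. 3.2 t → 6-1-1-3. Scheduled 8%. anti-dumping (Tyrosia, 6-1): +32%; total 8% + 32% = 40%. → 40%.
Sum: 21% + 21% + 15% + 13% + 40% = 110%.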